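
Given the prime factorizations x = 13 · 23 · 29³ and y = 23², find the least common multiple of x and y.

max exponent per prime: 13 · 23² · 29³ = 167723153

167723153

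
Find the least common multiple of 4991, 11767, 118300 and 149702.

4991 = 7 · 23 · 31; 11767 = 7 · 41²; 118300 = 2² · 5² · 7 · 13²; 149702 = 2 · 7 · 17² · 37
lcm takes max exponent of each prime: 2² · 5² · 7 · 13² · 17² · 23 · 31 · 37 · 41² = 1516147851190700

1516147851190700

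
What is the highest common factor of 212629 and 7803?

212629 = 19³ · 31
7803 = 3³ · 17²
Common: 1 = 1

1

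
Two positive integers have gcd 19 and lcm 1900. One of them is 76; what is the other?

475

m·n = gcd·lcm = 19·1900 = 36100, so n = 36100/76 = 475.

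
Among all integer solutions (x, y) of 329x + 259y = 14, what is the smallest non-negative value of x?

15

Euclid: 329 = 1·259 + 70; 259 = 3·70 + 49; 70 = 1·49 + 21; 49 = 2·21 + 7; 21 = 3·7 + 0 → gcd = 7; 14 = 7·2.
Back-substitution yields 329·(-11) + 259·(14) = 7, so one solution is x = -11·2 = -22, y = 14·2 = 28.
Solutions in x differ by 259/7 = 37; the one in [0, 37) is -22 mod 37 = 15.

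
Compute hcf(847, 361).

1

Euclid: 847 = 2·361 + 125; 361 = 2·125 + 111; 125 = 1·111 + 14; 111 = 7·14 + 13; 14 = 1·13 + 1; 13 = 13·1 + 0. Last nonzero remainder: 1.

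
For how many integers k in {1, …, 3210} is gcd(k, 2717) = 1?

2717 = 11·13·19. Inclusion–exclusion on these primes:
3210 − ⌊3210/11⌋ − ⌊3210/13⌋ − ⌊3210/19⌋ + ⌊3210/143⌋ + ⌊3210/209⌋ + ⌊3210/247⌋ − ⌊3210/2717⌋ = 2553

2553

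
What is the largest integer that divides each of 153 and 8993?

17

153 = 3² · 17
8993 = 17 · 23²
Common: 17 = 17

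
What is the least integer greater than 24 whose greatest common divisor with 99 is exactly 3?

30

99 = 3·33. Any m with gcd(m, 99) = 3 is a multiple of 3, say 3s, with s coprime to 33.
Need s > 24/3, so s ≥ 9. First s ≥ 9 with gcd(s, 33) = 1 is s = 10. Thus m = 3·10 = 30.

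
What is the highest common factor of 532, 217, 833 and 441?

7

532 = 2² · 7 · 19; 217 = 7 · 31; 833 = 7² · 17; 441 = 3² · 7²
gcd takes min exponent of each prime: 7 = 7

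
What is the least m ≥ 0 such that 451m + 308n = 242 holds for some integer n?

6

Reduce mod 308: 451m ≡ 242 (mod 308). With g = gcd(451, 308) = 11 dividing 242, divide through: 41m ≡ 22 (mod 28).
Since gcd(41, 28) = 1, m ≡ 22·(41)⁻¹ ≡ 6 (mod 28). Smallest non-negative: 6.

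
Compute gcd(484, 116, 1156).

gcd(484, 116): 484 = 4·116 + 20; 116 = 5·20 + 16; 20 = 1·16 + 4; 16 = 4·4 + 0 → 4
gcd(4, 1156): 1156 = 289·4 + 0 → 4

4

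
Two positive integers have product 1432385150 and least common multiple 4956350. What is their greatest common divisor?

289

gcd·lcm = product, so gcd = 1432385150/4956350 = 289.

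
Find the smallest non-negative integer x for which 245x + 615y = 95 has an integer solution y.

gcd(245, 615) = 5 (Euclid: 615 = 2·245 + 125; 245 = 1·125 + 120; 125 = 1·120 + 5; 120 = 24·5 + 0), and 5 | 95.
Extended Euclid: 245·(-5) + 615·(2) = 5. Scale by 19: x₀ = -95.
General solution x = x₀ + 123t; reducing mod 123 gives x = 28 (and y = -11).

28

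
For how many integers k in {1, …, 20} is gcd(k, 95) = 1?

15

Prime factors of 95: 5, 19. Count integers ≤ 20 divisible by none of them.
By inclusion–exclusion: 20 − ⌊20/5⌋ − ⌊20/19⌋ + ⌊20/95⌋ = 15.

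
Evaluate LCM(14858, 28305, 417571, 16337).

583955008608510

14858 = 2 · 17 · 19 · 23; 28305 = 3² · 5 · 17 · 37; 417571 = 7 · 11² · 17 · 29; 16337 = 17 · 31²
lcm takes max exponent of each prime: 2 · 3² · 5 · 7 · 11² · 17 · 19 · 23 · 29 · 31² · 37 = 583955008608510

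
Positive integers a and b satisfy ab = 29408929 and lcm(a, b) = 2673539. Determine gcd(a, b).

11

gcd·lcm = product, so gcd = 29408929/2673539 = 11.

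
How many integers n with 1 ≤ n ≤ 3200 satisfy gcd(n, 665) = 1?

Prime factors of 665: 5, 7, 19. Count integers ≤ 3200 divisible by none of them.
By inclusion–exclusion: 3200 − ⌊3200/5⌋ − ⌊3200/7⌋ − ⌊3200/19⌋ + ⌊3200/35⌋ + ⌊3200/95⌋ + ⌊3200/133⌋ − ⌊3200/665⌋ = 2079.

2079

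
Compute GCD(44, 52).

4

Euclid: 52 = 1·44 + 8; 44 = 5·8 + 4; 8 = 2·4 + 0. Last nonzero remainder: 4.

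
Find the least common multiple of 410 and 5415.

gcd first: 5415 = 13·410 + 85; 410 = 4·85 + 70; 85 = 1·70 + 15; 70 = 4·15 + 10; 15 = 1·10 + 5; 10 = 2·5 + 0 → gcd = 5
lcm = 410·5415/gcd = 2220150/5 = 444030

444030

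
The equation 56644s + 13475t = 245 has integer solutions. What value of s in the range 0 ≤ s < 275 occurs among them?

gcd(56644, 13475) = 49 (Euclid: 56644 = 4·13475 + 2744; 13475 = 4·2744 + 2499; 2744 = 1·2499 + 245; 2499 = 10·245 + 49; 245 = 5·49 + 0), and 49 | 245.
Extended Euclid: 56644·(-54) + 13475·(227) = 49. Scale by 5: s₀ = -270.
General solution s = s₀ + 275k; reducing mod 275 gives s = 5 (and t = -21).

5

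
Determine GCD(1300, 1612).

Euclid: 1612 = 1·1300 + 312; 1300 = 4·312 + 52; 312 = 6·52 + 0. Last nonzero remainder: 52.

52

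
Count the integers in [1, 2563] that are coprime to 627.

627 = 3·11·19. Inclusion–exclusion on these primes:
2563 − ⌊2563/3⌋ − ⌊2563/11⌋ − ⌊2563/19⌋ + ⌊2563/33⌋ + ⌊2563/57⌋ + ⌊2563/209⌋ − ⌊2563/627⌋ = 1471

1471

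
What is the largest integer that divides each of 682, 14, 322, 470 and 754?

2

682 = 2 · 11 · 31; 14 = 2 · 7; 322 = 2 · 7 · 23; 470 = 2 · 5 · 47; 754 = 2 · 13 · 29
gcd takes min exponent of each prime: 2 = 2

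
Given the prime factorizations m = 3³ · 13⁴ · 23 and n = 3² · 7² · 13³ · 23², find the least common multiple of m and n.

max exponent per prime: 3³ · 7² · 13⁴ · 23² = 19988901387

19988901387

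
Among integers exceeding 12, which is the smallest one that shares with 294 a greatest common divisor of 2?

294 = 2·147. Any a with gcd(a, 294) = 2 is a multiple of 2, say 2s, with s coprime to 147.
Need s > 12/2, so s ≥ 7. First s ≥ 7 with gcd(s, 147) = 1 is s = 8. Thus a = 2·8 = 16.

16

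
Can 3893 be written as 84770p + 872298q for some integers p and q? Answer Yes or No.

No

By Bézout, 84770p + 872298q = 3893 has integer solutions iff gcd(84770, 872298) | 3893.
Euclid: 872298 = 10·84770 + 24598; 84770 = 3·24598 + 10976; 24598 = 2·10976 + 2646; 10976 = 4·2646 + 392; 2646 = 6·392 + 294; 392 = 1·294 + 98; 294 = 3·98 + 0. gcd = 98; 3893 mod 98 = 71. No.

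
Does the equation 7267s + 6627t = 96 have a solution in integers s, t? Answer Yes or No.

Yes

gcd(7267, 6627): 7267 = 1·6627 + 640; 6627 = 10·640 + 227; 640 = 2·227 + 186; 227 = 1·186 + 41; 186 = 4·41 + 22; 41 = 1·22 + 19; 22 = 1·19 + 3; 19 = 6·3 + 1; 3 = 3·1 + 0 → 1
1 divides 96, so a solution exists.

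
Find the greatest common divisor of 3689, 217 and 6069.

7

gcd(3689, 217): 3689 = 17·217 + 0 → 217
gcd(217, 6069): 6069 = 27·217 + 210; 217 = 1·210 + 7; 210 = 30·7 + 0 → 7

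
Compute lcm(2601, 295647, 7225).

22173525

2601 = 3² · 17²; 295647 = 3 · 11 · 17² · 31; 7225 = 5² · 17²
lcm takes max exponent of each prime: 3² · 5² · 11 · 17² · 31 = 22173525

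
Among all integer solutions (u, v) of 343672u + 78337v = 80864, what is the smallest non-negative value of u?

Reduce mod 78337: 343672u ≡ 80864 (mod 78337). With g = gcd(343672, 78337) = 2527 dividing 80864, divide through: 136u ≡ 32 (mod 31).
Since gcd(136, 31) = 1, u ≡ 32·(136)⁻¹ ≡ 13 (mod 31). Smallest non-negative: 13.

13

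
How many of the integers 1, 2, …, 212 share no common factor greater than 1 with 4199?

173

4199 = 13·17·19. Inclusion–exclusion on these primes:
212 − ⌊212/13⌋ − ⌊212/17⌋ − ⌊212/19⌋ + ⌊212/221⌋ + ⌊212/247⌋ + ⌊212/323⌋ − ⌊212/4199⌋ = 173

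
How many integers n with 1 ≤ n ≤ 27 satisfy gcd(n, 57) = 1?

Prime factors of 57: 3, 19. Count integers ≤ 27 divisible by none of them.
By inclusion–exclusion: 27 − ⌊27/3⌋ − ⌊27/19⌋ + ⌊27/57⌋ = 17.

17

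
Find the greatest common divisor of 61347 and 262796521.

169

Euclid: 262796521 = 4283·61347 + 47320; 61347 = 1·47320 + 14027; 47320 = 3·14027 + 5239; 14027 = 2·5239 + 3549; 5239 = 1·3549 + 1690; 3549 = 2·1690 + 169; 1690 = 10·169 + 0. Last nonzero remainder: 169.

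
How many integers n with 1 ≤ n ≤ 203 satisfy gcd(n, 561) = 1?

561 = 3·11·17. Inclusion–exclusion on these primes:
203 − ⌊203/3⌋ − ⌊203/11⌋ − ⌊203/17⌋ + ⌊203/33⌋ + ⌊203/51⌋ + ⌊203/187⌋ − ⌊203/561⌋ = 117

117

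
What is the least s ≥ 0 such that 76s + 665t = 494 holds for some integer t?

24

Reduce mod 665: 76s ≡ 494 (mod 665). With g = gcd(76, 665) = 19 dividing 494, divide through: 4s ≡ 26 (mod 35).
Since gcd(4, 35) = 1, s ≡ 26·(4)⁻¹ ≡ 24 (mod 35). Smallest non-negative: 24.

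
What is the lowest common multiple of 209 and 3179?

209 = 11 · 19; 3179 = 11 · 17²
max exponents: 11 · 17² · 19 = 60401

60401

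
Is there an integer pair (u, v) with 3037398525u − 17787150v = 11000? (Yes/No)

No

gcd(3037398525, 17787150): 3037398525 = 170·17787150 + 13583025; 17787150 = 1·13583025 + 4204125; 13583025 = 3·4204125 + 970650; 4204125 = 4·970650 + 321525; 970650 = 3·321525 + 6075; 321525 = 52·6075 + 5625; 6075 = 1·5625 + 450; 5625 = 12·450 + 225; 450 = 2·225 + 0 → 225
225 does not divide 11000, so a solution does not exist.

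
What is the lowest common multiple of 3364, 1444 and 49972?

lcm(3364, 1444) = 3364·1444/gcd = 4857616/4 = 1214404
lcm(1214404, 49972) = 1214404·49972/gcd = 60686196688/4 = 15171549172

15171549172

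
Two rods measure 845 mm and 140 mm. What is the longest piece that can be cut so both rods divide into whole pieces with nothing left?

5

Euclid: 845 = 6·140 + 5; 140 = 28·5 + 0. Last nonzero remainder: 5.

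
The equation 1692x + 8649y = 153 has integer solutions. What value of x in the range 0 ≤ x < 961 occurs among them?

Reduce mod 8649: 1692x ≡ 153 (mod 8649). With g = gcd(1692, 8649) = 9 dividing 153, divide through: 188x ≡ 17 (mod 961).
Since gcd(188, 961) = 1, x ≡ 17·(188)⁻¹ ≡ 179 (mod 961). Smallest non-negative: 179.

179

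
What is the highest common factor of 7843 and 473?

11

7843 = 11 · 23 · 31
473 = 11 · 43
Common: 11 = 11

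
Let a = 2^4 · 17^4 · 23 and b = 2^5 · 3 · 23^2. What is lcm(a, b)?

4241530464

max exponent per prime: 2^5 · 3 · 17^4 · 23^2 = 4241530464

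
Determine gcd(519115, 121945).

519115 = 5 · 47³
121945 = 5 · 29³
Common: 5 = 5

5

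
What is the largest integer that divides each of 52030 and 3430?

52030 = 2 · 5 · 11² · 43
3430 = 2 · 5 · 7³
Common: 2 · 5 = 10

10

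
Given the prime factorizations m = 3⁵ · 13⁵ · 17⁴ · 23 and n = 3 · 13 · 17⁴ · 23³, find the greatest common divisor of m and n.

min exponent per shared prime: 3 · 13 · 17⁴ · 23 = 74918337

74918337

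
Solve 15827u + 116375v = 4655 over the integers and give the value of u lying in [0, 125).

15

Reduce mod 116375: 15827u ≡ 4655 (mod 116375). With g = gcd(15827, 116375) = 931 dividing 4655, divide through: 17u ≡ 5 (mod 125).
Since gcd(17, 125) = 1, u ≡ 5·(17)⁻¹ ≡ 15 (mod 125). Smallest non-negative: 15.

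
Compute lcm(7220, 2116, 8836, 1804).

lcm(7220, 2116) = 7220·2116/gcd = 15277520/4 = 3819380
lcm(3819380, 8836) = 3819380·8836/gcd = 33748041680/4 = 8437010420
lcm(8437010420, 1804) = 8437010420·1804/gcd = 15220366797680/4 = 3805091699420

3805091699420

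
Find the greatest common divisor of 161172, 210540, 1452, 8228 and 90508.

gcd(161172, 210540): 210540 = 1·161172 + 49368; 161172 = 3·49368 + 13068; 49368 = 3·13068 + 10164; 13068 = 1·10164 + 2904; 10164 = 3·2904 + 1452; 2904 = 2·1452 + 0 → 1452
gcd(1452, 1452): 1452 = 1·1452 + 0 → 1452
gcd(1452, 8228): 8228 = 5·1452 + 968; 1452 = 1·968 + 484; 968 = 2·484 + 0 → 484
gcd(484, 90508): 90508 = 187·484 + 0 → 484

484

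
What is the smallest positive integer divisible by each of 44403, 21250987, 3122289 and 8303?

44403 = 3 · 19² · 41; 21250987 = 19² · 37² · 43; 3122289 = 3² · 19² · 31²; 8303 = 19² · 23
lcm takes max exponent of each prime: 3² · 19² · 23 · 31² · 37² · 41 · 43 = 173323198728909

173323198728909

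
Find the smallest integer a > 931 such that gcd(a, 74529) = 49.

74529 = 49·1521. Any a with gcd(a, 74529) = 49 is a multiple of 49, say 49s, with s coprime to 1521.
Need s > 931/49, so s ≥ 20. First s ≥ 20 with gcd(s, 1521) = 1 is s = 20. Thus a = 49·20 = 980.

980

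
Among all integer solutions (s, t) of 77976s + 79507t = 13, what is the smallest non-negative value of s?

Euclid: 79507 = 1·77976 + 1531; 77976 = 50·1531 + 1426; 1531 = 1·1426 + 105; 1426 = 13·105 + 61; 105 = 1·61 + 44; 61 = 1·44 + 17; 44 = 2·17 + 10; 17 = 1·10 + 7; 10 = 1·7 + 3; 7 = 2·3 + 1; 3 = 3·1 + 0 → gcd = 1; 13 = 1·13.
Back-substitution yields 77976·(23473) + 79507·(-23021) = 1, so one solution is s = 23473·13 = 305149, t = -23021·13 = -299273.
Solutions in s differ by 79507/1 = 79507; the one in [0, 79507) is 305149 mod 79507 = 66628.

66628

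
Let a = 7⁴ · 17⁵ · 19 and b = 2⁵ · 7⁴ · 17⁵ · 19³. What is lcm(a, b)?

max exponent per prime: 2⁵ · 7⁴ · 17⁵ · 19³ = 748251417291616

748251417291616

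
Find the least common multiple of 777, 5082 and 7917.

70888818

777 = 3 · 7 · 37; 5082 = 2 · 3 · 7 · 11²; 7917 = 3 · 7 · 13 · 29
lcm takes max exponent of each prime: 2 · 3 · 7 · 11² · 13 · 29 · 37 = 70888818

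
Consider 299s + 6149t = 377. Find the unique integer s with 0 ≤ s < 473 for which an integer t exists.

392

gcd(299, 6149) = 13 (Euclid: 6149 = 20·299 + 169; 299 = 1·169 + 130; 169 = 1·130 + 39; 130 = 3·39 + 13; 39 = 3·13 + 0), and 13 | 377.
Extended Euclid: 299·(144) + 6149·(-7) = 13. Scale by 29: s₀ = 4176.
General solution s = s₀ + 473k; reducing mod 473 gives s = 392 (and t = -19).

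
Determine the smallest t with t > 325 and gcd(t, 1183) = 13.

gcd(t, 1183) = 13 forces 13 | t; write t = 13s. Then gcd(13s, 13·91) = 13·gcd(s, 91), so need gcd(s, 91) = 1.
13s > 325 gives s ≥ 26. The least s ≥ 26 coprime to 91 is 27, so t = 13·27 = 351.

351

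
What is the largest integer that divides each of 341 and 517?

11

341 = 11 · 31
517 = 11 · 47
Common: 11 = 11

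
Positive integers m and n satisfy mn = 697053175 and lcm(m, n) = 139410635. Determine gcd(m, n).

5

From gcd × lcm = mn: gcd = 697053175 / 139410635 = 5.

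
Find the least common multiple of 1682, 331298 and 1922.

267755374898

1682 = 2 · 29²; 331298 = 2 · 11² · 37²; 1922 = 2 · 31²
lcm takes max exponent of each prime: 2 · 11² · 29² · 31² · 37² = 267755374898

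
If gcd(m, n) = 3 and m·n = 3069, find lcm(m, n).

For any two positive integers, gcd × lcm equals their product. Hence lcm = 3069 / 3 = 1023.

1023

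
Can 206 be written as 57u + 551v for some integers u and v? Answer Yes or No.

No

By Bézout, 57u + 551v = 206 has integer solutions iff gcd(57, 551) | 206.
Euclid: 551 = 9·57 + 38; 57 = 1·38 + 19; 38 = 2·19 + 0. gcd = 19; 206 mod 19 = 16. No.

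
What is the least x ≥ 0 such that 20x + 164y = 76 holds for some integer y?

12

Euclid: 164 = 8·20 + 4; 20 = 5·4 + 0 → gcd = 4; 76 = 4·19.
Back-substitution yields 20·(-8) + 164·(1) = 4, so one solution is x = -8·19 = -152, y = 1·19 = 19.
Solutions in x differ by 164/4 = 41; the one in [0, 41) is -152 mod 41 = 12.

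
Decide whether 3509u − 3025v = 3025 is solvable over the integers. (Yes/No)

Yes

gcd(3509, 3025): 3509 = 1·3025 + 484; 3025 = 6·484 + 121; 484 = 4·121 + 0 → 121
121 divides 3025, so a solution exists.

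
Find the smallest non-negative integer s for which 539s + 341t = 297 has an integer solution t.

17

Reduce mod 341: 539s ≡ 297 (mod 341). With g = gcd(539, 341) = 11 dividing 297, divide through: 49s ≡ 27 (mod 31).
Since gcd(49, 31) = 1, s ≡ 27·(49)⁻¹ ≡ 17 (mod 31). Smallest non-negative: 17.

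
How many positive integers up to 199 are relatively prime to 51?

Prime factors of 51: 3, 17. Count integers ≤ 199 divisible by none of them.
By inclusion–exclusion: 199 − ⌊199/3⌋ − ⌊199/17⌋ + ⌊199/51⌋ = 125.

125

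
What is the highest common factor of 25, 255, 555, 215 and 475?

25 = 5²; 255 = 3 · 5 · 17; 555 = 3 · 5 · 37; 215 = 5 · 43; 475 = 5² · 19
gcd takes min exponent of each prime: 5 = 5

5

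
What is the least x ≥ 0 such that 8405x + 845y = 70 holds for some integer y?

36

Euclid: 8405 = 9·845 + 800; 845 = 1·800 + 45; 800 = 17·45 + 35; 45 = 1·35 + 10; 35 = 3·10 + 5; 10 = 2·5 + 0 → gcd = 5; 70 = 5·14.
Back-substitution yields 8405·(75) + 845·(-746) = 5, so one solution is x = 75·14 = 1050, y = -746·14 = -10444.
Solutions in x differ by 845/5 = 169; the one in [0, 169) is 1050 mod 169 = 36.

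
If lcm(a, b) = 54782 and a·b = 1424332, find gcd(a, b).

26

gcd·lcm = product, so gcd = 1424332/54782 = 26.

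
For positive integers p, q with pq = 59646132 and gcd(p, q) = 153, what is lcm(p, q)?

gcd·lcm = product, so lcm = 59646132/153 = 389844.

389844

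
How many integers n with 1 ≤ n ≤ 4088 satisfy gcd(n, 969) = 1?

Prime factors of 969: 3, 17, 19. Count integers ≤ 4088 divisible by none of them.
By inclusion–exclusion: 4088 − ⌊4088/3⌋ − ⌊4088/17⌋ − ⌊4088/19⌋ + ⌊4088/51⌋ + ⌊4088/57⌋ + ⌊4088/323⌋ − ⌊4088/969⌋ = 2430.

2430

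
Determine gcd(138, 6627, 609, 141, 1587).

gcd(138, 6627): 6627 = 48·138 + 3; 138 = 46·3 + 0 → 3
gcd(3, 609): 609 = 203·3 + 0 → 3
gcd(3, 141): 141 = 47·3 + 0 → 3
gcd(3, 1587): 1587 = 529·3 + 0 → 3

3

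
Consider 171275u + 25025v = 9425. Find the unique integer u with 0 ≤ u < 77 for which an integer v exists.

gcd(171275, 25025) = 325 (Euclid: 171275 = 6·25025 + 21125; 25025 = 1·21125 + 3900; 21125 = 5·3900 + 1625; 3900 = 2·1625 + 650; 1625 = 2·650 + 325; 650 = 2·325 + 0), and 325 | 9425.
Extended Euclid: 171275·(32) + 25025·(-219) = 325. Scale by 29: u₀ = 928.
General solution u = u₀ + 77t; reducing mod 77 gives u = 4 (and v = -27).

4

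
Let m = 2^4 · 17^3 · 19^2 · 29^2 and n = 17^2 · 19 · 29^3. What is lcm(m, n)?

692098554832

max exponent per prime: 2^4 · 17^3 · 19^2 · 29^3 = 692098554832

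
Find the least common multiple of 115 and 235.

5405

115 = 5 · 23; 235 = 5 · 47
max exponents: 5 · 23 · 47 = 5405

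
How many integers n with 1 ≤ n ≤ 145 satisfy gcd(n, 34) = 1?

69

34 = 2·17. Inclusion–exclusion on these primes:
145 − ⌊145/2⌋ − ⌊145/17⌋ + ⌊145/34⌋ = 69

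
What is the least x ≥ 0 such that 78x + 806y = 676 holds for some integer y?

19

Reduce mod 806: 78x ≡ 676 (mod 806). With g = gcd(78, 806) = 26 dividing 676, divide through: 3x ≡ 26 (mod 31).
Since gcd(3, 31) = 1, x ≡ 26·(3)⁻¹ ≡ 19 (mod 31). Smallest non-negative: 19.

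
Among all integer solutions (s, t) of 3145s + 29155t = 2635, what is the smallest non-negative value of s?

gcd(3145, 29155) = 85 (Euclid: 29155 = 9·3145 + 850; 3145 = 3·850 + 595; 850 = 1·595 + 255; 595 = 2·255 + 85; 255 = 3·85 + 0), and 85 | 2635.
Extended Euclid: 3145·(102) + 29155·(-11) = 85. Scale by 31: s₀ = 3162.
General solution s = s₀ + 343k; reducing mod 343 gives s = 75 (and t = -8).

75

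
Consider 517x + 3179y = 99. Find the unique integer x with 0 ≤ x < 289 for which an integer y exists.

240

Reduce mod 3179: 517x ≡ 99 (mod 3179). With g = gcd(517, 3179) = 11 dividing 99, divide through: 47x ≡ 9 (mod 289).
Since gcd(47, 289) = 1, x ≡ 9·(47)⁻¹ ≡ 240 (mod 289). Smallest non-negative: 240.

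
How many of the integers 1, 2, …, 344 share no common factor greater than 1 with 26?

159

26 = 2·13. Inclusion–exclusion on these primes:
344 − ⌊344/2⌋ − ⌊344/13⌋ + ⌊344/26⌋ = 159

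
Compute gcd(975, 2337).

3

Euclid: 2337 = 2·975 + 387; 975 = 2·387 + 201; 387 = 1·201 + 186; 201 = 1·186 + 15; 186 = 12·15 + 6; 15 = 2·6 + 3; 6 = 2·3 + 0. Last nonzero remainder: 3.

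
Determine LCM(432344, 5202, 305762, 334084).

432344 = 2³ · 11 · 17³; 5202 = 2 · 3² · 17²; 305762 = 2 · 17² · 23²; 334084 = 2² · 17⁴
lcm takes max exponent of each prime: 2³ · 3² · 11 · 17⁴ · 23² = 34992626328

34992626328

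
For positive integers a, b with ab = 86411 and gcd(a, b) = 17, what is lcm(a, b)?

5083

Since gcd(a,b)·lcm(a,b) = ab, lcm = 86411/17 = 5083.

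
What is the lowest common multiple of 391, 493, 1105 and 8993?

16951805

lcm(391, 493) = 391·493/gcd = 192763/17 = 11339
lcm(11339, 1105) = 11339·1105/gcd = 12529595/17 = 737035
lcm(737035, 8993) = 737035·8993/gcd = 6628155755/391 = 16951805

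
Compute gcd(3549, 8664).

Euclid: 8664 = 2·3549 + 1566; 3549 = 2·1566 + 417; 1566 = 3·417 + 315; 417 = 1·315 + 102; 315 = 3·102 + 9; 102 = 11·9 + 3; 9 = 3·3 + 0. Last nonzero remainder: 3.

3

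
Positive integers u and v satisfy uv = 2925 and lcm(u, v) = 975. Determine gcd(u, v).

3

From gcd × lcm = uv: gcd = 2925 / 975 = 3.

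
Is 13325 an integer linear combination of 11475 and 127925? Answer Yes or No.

No

gcd(11475, 127925): 127925 = 11·11475 + 1700; 11475 = 6·1700 + 1275; 1700 = 1·1275 + 425; 1275 = 3·425 + 0 → 425
425 does not divide 13325, so a solution does not exist.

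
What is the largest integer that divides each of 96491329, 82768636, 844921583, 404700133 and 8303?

361

gcd(96491329, 82768636): 96491329 = 1·82768636 + 13722693; 82768636 = 6·13722693 + 432478; 13722693 = 31·432478 + 315875; 432478 = 1·315875 + 116603; 315875 = 2·116603 + 82669; 116603 = 1·82669 + 33934; 82669 = 2·33934 + 14801; 33934 = 2·14801 + 4332; 14801 = 3·4332 + 1805; 4332 = 2·1805 + 722; 1805 = 2·722 + 361; 722 = 2·361 + 0 → 361
gcd(361, 844921583): 844921583 = 2340503·361 + 0 → 361
gcd(361, 404700133): 404700133 = 1121053·361 + 0 → 361
gcd(361, 8303): 8303 = 23·361 + 0 → 361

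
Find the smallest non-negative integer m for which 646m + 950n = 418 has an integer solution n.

Euclid: 950 = 1·646 + 304; 646 = 2·304 + 38; 304 = 8·38 + 0 → gcd = 38; 418 = 38·11.
Back-substitution yields 646·(3) + 950·(-2) = 38, so one solution is m = 3·11 = 33, n = -2·11 = -22.
Solutions in m differ by 950/38 = 25; the one in [0, 25) is 33 mod 25 = 8.

8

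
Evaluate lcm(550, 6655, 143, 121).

550 = 2 · 5² · 11; 6655 = 5 · 11³; 143 = 11 · 13; 121 = 11²
lcm takes max exponent of each prime: 2 · 5² · 11³ · 13 = 865150

865150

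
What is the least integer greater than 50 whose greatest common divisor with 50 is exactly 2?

Multiples of 2 above 50: 2·26, 2·27, … . Need the cofactor coprime to 50/2 = 25.
Checking s = 26, 27, … the first with gcd(s, 25) = 1 is s = 26, giving 52.

52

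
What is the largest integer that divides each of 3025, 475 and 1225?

gcd(3025, 475): 3025 = 6·475 + 175; 475 = 2·175 + 125; 175 = 1·125 + 50; 125 = 2·50 + 25; 50 = 2·25 + 0 → 25
gcd(25, 1225): 1225 = 49·25 + 0 → 25

25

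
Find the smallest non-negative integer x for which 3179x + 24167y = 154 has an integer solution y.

Reduce mod 24167: 3179x ≡ 154 (mod 24167). With g = gcd(3179, 24167) = 11 dividing 154, divide through: 289x ≡ 14 (mod 2197).
Since gcd(289, 2197) = 1, x ≡ 14·(289)⁻¹ ≡ 555 (mod 2197). Smallest non-negative: 555.

555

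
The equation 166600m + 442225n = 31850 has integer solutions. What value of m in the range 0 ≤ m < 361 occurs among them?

186

Reduce mod 442225: 166600m ≡ 31850 (mod 442225). With g = gcd(166600, 442225) = 1225 dividing 31850, divide through: 136m ≡ 26 (mod 361).
Since gcd(136, 361) = 1, m ≡ 26·(136)⁻¹ ≡ 186 (mod 361). Smallest non-negative: 186.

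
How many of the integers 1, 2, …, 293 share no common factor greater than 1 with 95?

223

Prime factors of 95: 5, 19. Count integers ≤ 293 divisible by none of them.
By inclusion–exclusion: 293 − ⌊293/5⌋ − ⌊293/19⌋ + ⌊293/95⌋ = 223.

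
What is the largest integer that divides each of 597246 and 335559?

57

597246 = 2 · 3 · 13² · 19 · 31
335559 = 3 · 7 · 19 · 29²
Common: 3 · 19 = 57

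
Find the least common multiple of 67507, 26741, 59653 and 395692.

lcm(67507, 26741) = 67507·26741/gcd = 1805204687/187 = 9653501
lcm(9653501, 59653) = 9653501·59653/gcd = 575860295153/2057 = 279951529
lcm(279951529, 395692) = 279951529·395692/gcd = 110774580413068/187 = 592377435364

592377435364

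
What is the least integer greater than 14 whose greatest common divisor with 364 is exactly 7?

21

Multiples of 7 above 14: 7·3, 7·4, … . Need the cofactor coprime to 364/7 = 52.
Checking s = 3, 4, … the first with gcd(s, 52) = 1 is s = 3, giving 21.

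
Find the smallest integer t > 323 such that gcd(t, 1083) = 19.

380

1083 = 19·57. Any t with gcd(t, 1083) = 19 is a multiple of 19, say 19s, with s coprime to 57.
Need s > 323/19, so s ≥ 18. First s ≥ 18 with gcd(s, 57) = 1 is s = 20. Thus t = 19·20 = 380.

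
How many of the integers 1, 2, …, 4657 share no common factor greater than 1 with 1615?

Prime factors of 1615: 5, 17, 19. Count integers ≤ 4657 divisible by none of them.
By inclusion–exclusion: 4657 − ⌊4657/5⌋ − ⌊4657/17⌋ − ⌊4657/19⌋ + ⌊4657/85⌋ + ⌊4657/95⌋ + ⌊4657/323⌋ − ⌊4657/1615⌋ = 3323.

3323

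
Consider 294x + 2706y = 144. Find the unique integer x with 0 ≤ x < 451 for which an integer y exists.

Reduce mod 2706: 294x ≡ 144 (mod 2706). With g = gcd(294, 2706) = 6 dividing 144, divide through: 49x ≡ 24 (mod 451).
Since gcd(49, 451) = 1, x ≡ 24·(49)⁻¹ ≡ 249 (mod 451). Smallest non-negative: 249.

249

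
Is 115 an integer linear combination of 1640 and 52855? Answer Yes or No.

Yes

By Bézout, 1640m − 52855n = 115 has integer solutions iff gcd(1640, 52855) | 115.
Euclid: 52855 = 32·1640 + 375; 1640 = 4·375 + 140; 375 = 2·140 + 95; 140 = 1·95 + 45; 95 = 2·45 + 5; 45 = 9·5 + 0. gcd = 5; 115 mod 5 = 0. Yes.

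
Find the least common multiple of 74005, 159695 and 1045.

33376255

lcm(74005, 159695) = 74005·159695/gcd = 11818228475/3895 = 3034205
lcm(3034205, 1045) = 3034205·1045/gcd = 3170744225/95 = 33376255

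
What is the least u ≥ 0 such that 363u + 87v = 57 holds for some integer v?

27

gcd(363, 87) = 3 (Euclid: 363 = 4·87 + 15; 87 = 5·15 + 12; 15 = 1·12 + 3; 12 = 4·3 + 0), and 3 | 57.
Extended Euclid: 363·(6) + 87·(-25) = 3. Scale by 19: u₀ = 114.
General solution u = u₀ + 29t; reducing mod 29 gives u = 27 (and v = -112).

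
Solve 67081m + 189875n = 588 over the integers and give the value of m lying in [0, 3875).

Reduce mod 189875: 67081m ≡ 588 (mod 189875). With g = gcd(67081, 189875) = 49 dividing 588, divide through: 1369m ≡ 12 (mod 3875).
Since gcd(1369, 3875) = 1, m ≡ 12·(1369)⁻¹ ≡ 2873 (mod 3875). Smallest non-negative: 2873.

2873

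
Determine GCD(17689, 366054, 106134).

361

gcd(17689, 366054): 366054 = 20·17689 + 12274; 17689 = 1·12274 + 5415; 12274 = 2·5415 + 1444; 5415 = 3·1444 + 1083; 1444 = 1·1083 + 361; 1083 = 3·361 + 0 → 361
gcd(361, 106134): 106134 = 294·361 + 0 → 361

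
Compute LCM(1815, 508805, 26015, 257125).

1815 = 3 · 5 · 11²; 508805 = 5 · 11² · 29²; 26015 = 5 · 11² · 43; 257125 = 5³ · 11² · 17
lcm takes max exponent of each prime: 3 · 5³ · 11² · 17 · 29² · 43 = 27895234125

27895234125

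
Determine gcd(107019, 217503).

99

107019 = 3² · 11 · 23 · 47
217503 = 3² · 11 · 13³
Common: 3² · 11 = 99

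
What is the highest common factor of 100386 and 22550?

22

100386 = 2 · 3³ · 11 · 13²
22550 = 2 · 5² · 11 · 41
Common: 2 · 11 = 22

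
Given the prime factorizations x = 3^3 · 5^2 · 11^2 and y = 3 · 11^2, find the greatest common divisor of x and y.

min exponent per shared prime: 3 · 11^2 = 363

363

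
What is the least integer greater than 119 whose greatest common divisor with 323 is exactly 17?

136

323 = 17·19. Any t with gcd(t, 323) = 17 is a multiple of 17, say 17s, with s coprime to 19.
Need s > 119/17, so s ≥ 8. First s ≥ 8 with gcd(s, 19) = 1 is s = 8. Thus t = 17·8 = 136.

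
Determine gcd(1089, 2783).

121

1089 = 3² · 11²
2783 = 11² · 23
Common: 11² = 121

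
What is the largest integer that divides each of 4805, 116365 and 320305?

4805 = 5 · 31²; 116365 = 5 · 17 · 37²; 320305 = 5 · 29 · 47²
gcd takes min exponent of each prime: 5 = 5

5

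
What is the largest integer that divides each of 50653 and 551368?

1

Euclid: 551368 = 10·50653 + 44838; 50653 = 1·44838 + 5815; 44838 = 7·5815 + 4133; 5815 = 1·4133 + 1682; 4133 = 2·1682 + 769; 1682 = 2·769 + 144; 769 = 5·144 + 49; 144 = 2·49 + 46; 49 = 1·46 + 3; 46 = 15·3 + 1; 3 = 3·1 + 0. Last nonzero remainder: 1.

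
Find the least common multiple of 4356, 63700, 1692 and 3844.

3133203173100

4356 = 2² · 3² · 11²; 63700 = 2² · 5² · 7² · 13; 1692 = 2² · 3² · 47; 3844 = 2² · 31²
lcm takes max exponent of each prime: 2² · 3² · 5² · 7² · 11² · 13 · 31² · 47 = 3133203173100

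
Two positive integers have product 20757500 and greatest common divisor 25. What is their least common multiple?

830300

Since gcd(m,n)·lcm(m,n) = mn, lcm = 20757500/25 = 830300.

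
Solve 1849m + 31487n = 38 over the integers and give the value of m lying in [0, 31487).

18647

gcd(1849, 31487) = 1 (Euclid: 31487 = 17·1849 + 54; 1849 = 34·54 + 13; 54 = 4·13 + 2; 13 = 6·2 + 1; 2 = 2·1 + 0), and 1 | 38.
Extended Euclid: 1849·(14577) + 31487·(-856) = 1. Scale by 38: m₀ = 553926.
General solution m = m₀ + 31487t; reducing mod 31487 gives m = 18647 (and n = -1095).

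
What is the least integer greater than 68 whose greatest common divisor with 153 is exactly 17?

85

153 = 17·9. Any k with gcd(k, 153) = 17 is a multiple of 17, say 17s, with s coprime to 9.
Need s > 68/17, so s ≥ 5. First s ≥ 5 with gcd(s, 9) = 1 is s = 5. Thus k = 17·5 = 85.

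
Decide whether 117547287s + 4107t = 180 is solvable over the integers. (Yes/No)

By Bézout, 117547287s + 4107t = 180 has integer solutions iff gcd(117547287, 4107) | 180.
Euclid: 117547287 = 28621·4107 + 840; 4107 = 4·840 + 747; 840 = 1·747 + 93; 747 = 8·93 + 3; 93 = 31·3 + 0. gcd = 3; 180 mod 3 = 0. Yes.

Yes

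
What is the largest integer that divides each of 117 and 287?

1

117 = 3² · 13
287 = 7 · 41
Common: 1 = 1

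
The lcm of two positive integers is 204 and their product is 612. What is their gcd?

3

From gcd × lcm = pq: gcd = 612 / 204 = 3.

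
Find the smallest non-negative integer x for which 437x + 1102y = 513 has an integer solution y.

39

Euclid: 1102 = 2·437 + 228; 437 = 1·228 + 209; 228 = 1·209 + 19; 209 = 11·19 + 0 → gcd = 19; 513 = 19·27.
Back-substitution yields 437·(-5) + 1102·(2) = 19, so one solution is x = -5·27 = -135, y = 2·27 = 54.
Solutions in x differ by 1102/19 = 58; the one in [0, 58) is -135 mod 58 = 39.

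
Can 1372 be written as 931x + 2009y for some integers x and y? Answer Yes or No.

Yes

gcd(931, 2009): 2009 = 2·931 + 147; 931 = 6·147 + 49; 147 = 3·49 + 0 → 49
49 divides 1372, so a solution exists.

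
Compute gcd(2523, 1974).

2523 = 3 · 29²
1974 = 2 · 3 · 7 · 47
Common: 3 = 3

3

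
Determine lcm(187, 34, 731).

16082

187 = 11 · 17; 34 = 2 · 17; 731 = 17 · 43
lcm takes max exponent of each prime: 2 · 11 · 17 · 43 = 16082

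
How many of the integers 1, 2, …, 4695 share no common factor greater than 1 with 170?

1768

Prime factors of 170: 2, 5, 17. Count integers ≤ 4695 divisible by none of them.
By inclusion–exclusion: 4695 − ⌊4695/2⌋ − ⌊4695/5⌋ − ⌊4695/17⌋ + ⌊4695/10⌋ + ⌊4695/34⌋ + ⌊4695/85⌋ − ⌊4695/170⌋ = 1768.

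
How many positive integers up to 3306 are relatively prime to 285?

1670

285 = 3·5·19. Inclusion–exclusion on these primes:
3306 − ⌊3306/3⌋ − ⌊3306/5⌋ − ⌊3306/19⌋ + ⌊3306/15⌋ + ⌊3306/57⌋ + ⌊3306/95⌋ − ⌊3306/285⌋ = 1670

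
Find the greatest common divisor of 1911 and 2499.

147

1911 = 3 · 7² · 13
2499 = 3 · 7² · 17
Common: 3 · 7² = 147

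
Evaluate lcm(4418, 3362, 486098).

4418 = 2 · 47²; 3362 = 2 · 41²; 486098 = 2 · 17² · 29²
lcm takes max exponent of each prime: 2 · 17² · 29² · 41² · 47² = 1805041800242

1805041800242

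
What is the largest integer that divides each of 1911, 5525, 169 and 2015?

gcd(1911, 5525): 5525 = 2·1911 + 1703; 1911 = 1·1703 + 208; 1703 = 8·208 + 39; 208 = 5·39 + 13; 39 = 3·13 + 0 → 13
gcd(13, 169): 169 = 13·13 + 0 → 13
gcd(13, 2015): 2015 = 155·13 + 0 → 13

13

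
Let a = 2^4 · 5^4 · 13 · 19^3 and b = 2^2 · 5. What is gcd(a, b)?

20

min exponent per shared prime: 2^2 · 5 = 20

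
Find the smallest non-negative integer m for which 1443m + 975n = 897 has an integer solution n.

gcd(1443, 975) = 39 (Euclid: 1443 = 1·975 + 468; 975 = 2·468 + 39; 468 = 12·39 + 0), and 39 | 897.
Extended Euclid: 1443·(-2) + 975·(3) = 39. Scale by 23: m₀ = -46.
General solution m = m₀ + 25t; reducing mod 25 gives m = 4 (and n = -5).

4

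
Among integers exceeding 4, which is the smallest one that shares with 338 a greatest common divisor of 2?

338 = 2·169. Any t with gcd(t, 338) = 2 is a multiple of 2, say 2s, with s coprime to 169.
Need s > 4/2, so s ≥ 3. First s ≥ 3 with gcd(s, 169) = 1 is s = 3. Thus t = 2·3 = 6.

6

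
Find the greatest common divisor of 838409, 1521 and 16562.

838409 = 11² · 13² · 41; 1521 = 3² · 13²; 16562 = 2 · 7² · 13²
gcd takes min exponent of each prime: 13² = 169

169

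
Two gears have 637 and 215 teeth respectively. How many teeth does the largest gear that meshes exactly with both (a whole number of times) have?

1

Euclid: 637 = 2·215 + 207; 215 = 1·207 + 8; 207 = 25·8 + 7; 8 = 1·7 + 1; 7 = 7·1 + 0. Last nonzero remainder: 1.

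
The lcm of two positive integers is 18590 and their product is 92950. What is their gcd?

gcd·lcm = product, so gcd = 92950/18590 = 5.

5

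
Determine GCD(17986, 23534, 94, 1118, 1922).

17986 = 2 · 17 · 23²; 23534 = 2 · 7 · 41²; 94 = 2 · 47; 1118 = 2 · 13 · 43; 1922 = 2 · 31²
gcd takes min exponent of each prime: 2 = 2

2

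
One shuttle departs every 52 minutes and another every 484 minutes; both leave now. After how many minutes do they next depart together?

gcd first: 484 = 9·52 + 16; 52 = 3·16 + 4; 16 = 4·4 + 0 → gcd = 4
lcm = 52·484/gcd = 25168/4 = 6292

6292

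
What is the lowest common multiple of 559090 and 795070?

559090 = 2 · 5 · 7³ · 163; 795070 = 2 · 5 · 43³
max exponents: 2 · 5 · 7³ · 43³ · 163 = 44451568630

44451568630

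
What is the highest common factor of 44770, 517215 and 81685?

5

gcd(44770, 517215): 517215 = 11·44770 + 24745; 44770 = 1·24745 + 20025; 24745 = 1·20025 + 4720; 20025 = 4·4720 + 1145; 4720 = 4·1145 + 140; 1145 = 8·140 + 25; 140 = 5·25 + 15; 25 = 1·15 + 10; 15 = 1·10 + 5; 10 = 2·5 + 0 → 5
gcd(5, 81685): 81685 = 16337·5 + 0 → 5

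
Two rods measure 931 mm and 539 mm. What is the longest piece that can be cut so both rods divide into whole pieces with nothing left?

931 = 7² · 19
539 = 7² · 11
Common: 7² = 49

49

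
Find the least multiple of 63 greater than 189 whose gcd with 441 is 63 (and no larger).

441 = 63·7. Any t with gcd(t, 441) = 63 is a multiple of 63, say 63s, with s coprime to 7.
Need s > 189/63, so s ≥ 4. First s ≥ 4 with gcd(s, 7) = 1 is s = 4. Thus t = 63·4 = 252.

252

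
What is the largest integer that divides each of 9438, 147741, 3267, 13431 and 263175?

9438 = 2 · 3 · 11² · 13; 147741 = 3 · 11³ · 37; 3267 = 3³ · 11²; 13431 = 3 · 11² · 37; 263175 = 3 · 5² · 11² · 29
gcd takes min exponent of each prime: 3 · 11² = 363

363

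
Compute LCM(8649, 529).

4575321

8649 = 3² · 31²; 529 = 23²
max exponents: 3² · 23² · 31² = 4575321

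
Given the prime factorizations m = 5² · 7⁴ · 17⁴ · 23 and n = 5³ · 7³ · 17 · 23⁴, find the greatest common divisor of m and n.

min exponent per shared prime: 5² · 7³ · 17 · 23 = 3352825

3352825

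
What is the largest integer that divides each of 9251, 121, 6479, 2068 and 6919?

11

9251 = 11 · 29²; 121 = 11²; 6479 = 11 · 19 · 31; 2068 = 2² · 11 · 47; 6919 = 11 · 17 · 37
gcd takes min exponent of each prime: 11 = 11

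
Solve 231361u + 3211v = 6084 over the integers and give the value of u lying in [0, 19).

Euclid: 231361 = 72·3211 + 169; 3211 = 19·169 + 0 → gcd = 169; 6084 = 169·36.
Back-substitution yields 231361·(1) + 3211·(-72) = 169, so one solution is u = 1·36 = 36, v = -72·36 = -2592.
Solutions in u differ by 3211/169 = 19; the one in [0, 19) is 36 mod 19 = 17.

17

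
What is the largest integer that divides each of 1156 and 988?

4

Euclid: 1156 = 1·988 + 168; 988 = 5·168 + 148; 168 = 1·148 + 20; 148 = 7·20 + 8; 20 = 2·8 + 4; 8 = 2·4 + 0. Last nonzero remainder: 4.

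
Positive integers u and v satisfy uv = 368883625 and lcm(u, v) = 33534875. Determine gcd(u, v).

gcd·lcm = product, so gcd = 368883625/33534875 = 11.

11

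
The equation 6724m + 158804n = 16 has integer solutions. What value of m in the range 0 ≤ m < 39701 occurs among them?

22413

gcd(6724, 158804) = 4 (Euclid: 158804 = 23·6724 + 4152; 6724 = 1·4152 + 2572; 4152 = 1·2572 + 1580; 2572 = 1·1580 + 992; 1580 = 1·992 + 588; 992 = 1·588 + 404; 588 = 1·404 + 184; 404 = 2·184 + 36; 184 = 5·36 + 4; 36 = 9·4 + 0), and 4 | 16.
Extended Euclid: 6724·(-4322) + 158804·(183) = 4. Scale by 4: m₀ = -17288.
General solution m = m₀ + 39701t; reducing mod 39701 gives m = 22413 (and n = -949).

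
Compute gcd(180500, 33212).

180500 = 2² · 5³ · 19²
33212 = 2² · 19² · 23
Common: 2² · 19² = 1444

1444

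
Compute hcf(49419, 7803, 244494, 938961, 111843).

gcd(49419, 7803): 49419 = 6·7803 + 2601; 7803 = 3·2601 + 0 → 2601
gcd(2601, 244494): 244494 = 94·2601 + 0 → 2601
gcd(2601, 938961): 938961 = 361·2601 + 0 → 2601
gcd(2601, 111843): 111843 = 43·2601 + 0 → 2601

2601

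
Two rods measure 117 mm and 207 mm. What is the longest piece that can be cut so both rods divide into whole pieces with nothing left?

Euclid: 207 = 1·117 + 90; 117 = 1·90 + 27; 90 = 3·27 + 9; 27 = 3·9 + 0. Last nonzero remainder: 9.

9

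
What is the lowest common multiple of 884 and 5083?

20332

gcd first: 5083 = 5·884 + 663; 884 = 1·663 + 221; 663 = 3·221 + 0 → gcd = 221
lcm = 884·5083/gcd = 4493372/221 = 20332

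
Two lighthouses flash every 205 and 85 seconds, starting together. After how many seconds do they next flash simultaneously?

205 = 5 · 41; 85 = 5 · 17
max exponents: 5 · 17 · 41 = 3485

3485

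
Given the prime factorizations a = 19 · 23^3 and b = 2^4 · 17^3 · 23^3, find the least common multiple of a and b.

18172047184

max exponent per prime: 2^4 · 17^3 · 19 · 23^3 = 18172047184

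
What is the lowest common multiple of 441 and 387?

18963

gcd first: 441 = 1·387 + 54; 387 = 7·54 + 9; 54 = 6·9 + 0 → gcd = 9
lcm = 441·387/gcd = 170667/9 = 18963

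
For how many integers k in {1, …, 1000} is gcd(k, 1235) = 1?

1235 = 5·13·19. Inclusion–exclusion on these primes:
1000 − ⌊1000/5⌋ − ⌊1000/13⌋ − ⌊1000/19⌋ + ⌊1000/65⌋ + ⌊1000/95⌋ + ⌊1000/247⌋ − ⌊1000/1235⌋ = 701

701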